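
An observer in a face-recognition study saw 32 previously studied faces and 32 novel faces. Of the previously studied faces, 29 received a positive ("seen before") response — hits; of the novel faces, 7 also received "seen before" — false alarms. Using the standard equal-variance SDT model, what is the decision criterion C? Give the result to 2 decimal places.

H = 29/32 = 0.9062
FA = 7/32 = 0.2188
Φ⁻¹(H) = Φ⁻¹(0.9062) = 1.318
Φ⁻¹(FA) = Φ⁻¹(0.2188) = -0.776
c = −½·[z(H) + z(FA)] = −0.5 × (1.318 + (-0.776)) = -0.271
c < 0: the observer has a liberal response bias.

C = -0.27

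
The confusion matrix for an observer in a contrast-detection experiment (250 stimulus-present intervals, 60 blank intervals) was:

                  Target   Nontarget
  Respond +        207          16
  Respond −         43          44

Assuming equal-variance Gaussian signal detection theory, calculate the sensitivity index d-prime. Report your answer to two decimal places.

d-prime = 1.57

H = 207/250 = 0.8280
FA = 16/60 = 0.2667
z(H) = 0.9463
z(FA) = -0.6228
d' = z(H) − z(FA) = 0.9463 − (-0.6228) = 1.5691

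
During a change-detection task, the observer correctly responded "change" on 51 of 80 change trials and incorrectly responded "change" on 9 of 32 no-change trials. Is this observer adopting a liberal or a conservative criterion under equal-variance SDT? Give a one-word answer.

z(H) = 0.352, z(FA) = -0.579
c = −½·(z(H) + z(FA)) = 0.1135
c > 0 → conservative criterion (biased toward responding “no”).

conservative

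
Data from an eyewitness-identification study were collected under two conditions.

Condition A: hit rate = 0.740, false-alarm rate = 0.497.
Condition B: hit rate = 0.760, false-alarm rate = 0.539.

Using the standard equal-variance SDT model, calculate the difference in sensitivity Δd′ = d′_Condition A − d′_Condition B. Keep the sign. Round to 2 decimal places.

Δd′ = 0.04

Condition A: z(0.740) = 0.643, z(0.497) = -0.008, d' = 0.651
Condition B: z(0.760) = 0.706, z(0.539) = 0.098, d' = 0.608
Δd' = d'_Condition A − d'_Condition B = 0.651 − 0.608 = 0.043
Condition A has the higher sensitivity.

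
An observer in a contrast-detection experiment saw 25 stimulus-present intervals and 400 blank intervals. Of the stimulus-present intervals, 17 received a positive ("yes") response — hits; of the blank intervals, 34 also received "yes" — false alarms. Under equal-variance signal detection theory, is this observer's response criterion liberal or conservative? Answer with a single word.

z(H) = 0.468, z(FA) = -1.372
c = −½·(z(H) + z(FA)) = 0.452
c > 0 → conservative criterion (biased toward responding “no”).

conservative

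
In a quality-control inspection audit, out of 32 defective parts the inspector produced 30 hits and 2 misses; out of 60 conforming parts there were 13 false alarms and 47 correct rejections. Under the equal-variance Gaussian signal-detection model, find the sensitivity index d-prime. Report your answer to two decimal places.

H = 30/32 = 0.9375
FA = 13/60 = 0.2167
z(0.9375) = 1.534, z(0.2167) = -0.783
d' = z(H) − z(FA) = 1.534 − (-0.783) = 2.317

d-prime = 2.32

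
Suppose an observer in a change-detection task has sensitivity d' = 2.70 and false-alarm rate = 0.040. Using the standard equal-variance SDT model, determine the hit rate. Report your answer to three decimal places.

hit rate = 0.829

z(false-alarm rate) = z(0.040) = -1.7507
z(H) = z(FA) + d' = -1.7507 + 2.70 = 0.9493
hit rate = Φ(0.9493) = 0.8288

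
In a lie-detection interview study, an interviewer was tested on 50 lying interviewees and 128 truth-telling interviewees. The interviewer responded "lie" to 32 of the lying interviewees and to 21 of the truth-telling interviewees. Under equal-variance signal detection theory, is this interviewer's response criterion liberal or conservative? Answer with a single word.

conservative

z(H) = 0.358, z(FA) = -0.978
c = −½·(z(H) + z(FA)) = 0.310
c > 0 → conservative criterion (biased toward responding “no”).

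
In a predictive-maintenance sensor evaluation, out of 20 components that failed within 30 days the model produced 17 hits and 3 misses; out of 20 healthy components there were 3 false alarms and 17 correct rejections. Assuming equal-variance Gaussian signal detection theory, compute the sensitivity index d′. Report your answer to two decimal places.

H = 17/20 = 0.8500
FA = 3/20 = 0.1500
z(H) = z(0.8500) = 1.036
z(FA) = z(0.1500) = -1.036
d' = z(H) − z(FA) = 1.036 − (-1.036) = 2.072

d′ = 2.07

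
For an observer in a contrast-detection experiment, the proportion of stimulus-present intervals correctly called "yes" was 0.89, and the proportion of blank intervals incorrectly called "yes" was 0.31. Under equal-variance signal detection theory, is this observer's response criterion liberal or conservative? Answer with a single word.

z(H) = 1.227, z(FA) = -0.496
c = −½·(z(H) + z(FA)) = -0.3655
c < 0 → liberal criterion (biased toward responding “yes”).

liberal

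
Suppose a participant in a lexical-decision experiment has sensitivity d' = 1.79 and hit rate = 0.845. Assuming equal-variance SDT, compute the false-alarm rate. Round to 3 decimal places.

false-alarm rate = 0.219

z(hit rate) = z(0.845) = 1.0152
z(FA) = z(H) − d' = 1.0152 − 1.79 = -0.7748
false-alarm rate = Φ(-0.7748) = 0.2192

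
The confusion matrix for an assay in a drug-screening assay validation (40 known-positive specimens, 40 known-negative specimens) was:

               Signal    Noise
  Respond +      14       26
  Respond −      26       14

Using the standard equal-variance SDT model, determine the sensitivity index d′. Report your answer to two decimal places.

d′ = -0.77

H = 14/40 = 0.3500
FA = 26/40 = 0.6500
z(H) = -0.3853
z(FA) = 0.3853
d' = z(H) − z(FA) = -0.3853 − 0.3853 = -0.7706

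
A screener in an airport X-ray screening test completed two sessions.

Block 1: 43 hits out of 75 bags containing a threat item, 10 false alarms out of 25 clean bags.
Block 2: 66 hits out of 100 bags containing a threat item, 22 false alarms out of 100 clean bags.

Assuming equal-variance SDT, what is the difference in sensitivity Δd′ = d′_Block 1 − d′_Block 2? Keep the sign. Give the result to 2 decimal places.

Block 1: z(0.5733) = 0.185, z(0.4000) = -0.253, d' = 0.438
Block 2: z(0.6600) = 0.412, z(0.2200) = -0.772, d' = 1.184
Δd' = d'_Block 1 − d'_Block 2 = 0.438 − 1.184 = -0.746
Block 2 has the higher sensitivity.

Δd′ = -0.75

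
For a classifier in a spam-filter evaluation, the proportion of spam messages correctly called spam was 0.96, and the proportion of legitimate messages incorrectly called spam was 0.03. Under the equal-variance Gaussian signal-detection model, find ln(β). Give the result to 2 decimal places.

z(0.96) = 1.751, z(0.03) = -1.881
ln β = −½·[z(H)² − z(FA)²] = −0.5 × (3.066 − 3.538) = 0.236

ln β = 0.24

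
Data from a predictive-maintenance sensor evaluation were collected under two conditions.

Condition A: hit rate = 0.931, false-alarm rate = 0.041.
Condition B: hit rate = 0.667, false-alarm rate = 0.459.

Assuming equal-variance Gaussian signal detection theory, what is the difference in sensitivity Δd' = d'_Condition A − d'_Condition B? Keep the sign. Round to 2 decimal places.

Condition A: z(0.931) = 1.483, z(0.041) = -1.739, d' = 3.222
Condition B: z(0.667) = 0.432, z(0.459) = -0.103, d' = 0.535
Δd' = d'_Condition A − d'_Condition B = 3.222 − 0.535 = 2.687
Condition A has the higher sensitivity.

Δd' = 2.69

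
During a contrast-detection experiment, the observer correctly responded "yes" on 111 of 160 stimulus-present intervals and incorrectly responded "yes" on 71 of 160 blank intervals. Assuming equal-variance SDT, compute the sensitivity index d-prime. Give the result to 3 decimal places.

H = 111/160 = 0.6937
FA = 71/160 = 0.4437
z(H) = z(0.6937) = 0.5064
z(FA) = z(0.4437) = -0.1416
d' = z(H) − z(FA) = 0.5064 − (-0.1416) = 0.6480

d-prime = 0.648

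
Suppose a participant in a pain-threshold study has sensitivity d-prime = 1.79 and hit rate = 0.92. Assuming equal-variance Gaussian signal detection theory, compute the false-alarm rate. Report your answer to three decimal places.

z(hit rate) = z(0.92) = 1.4051
z(FA) = z(H) − d' = 1.4051 − 1.79 = -0.3849
false-alarm rate = Φ(-0.3849) = 0.3502

false-alarm rate = 0.350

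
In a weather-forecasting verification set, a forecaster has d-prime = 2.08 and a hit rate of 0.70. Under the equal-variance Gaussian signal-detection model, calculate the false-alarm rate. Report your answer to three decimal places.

false-alarm rate = 0.060

z(hit rate) = z(0.70) = 0.5244
z(FA) = z(H) − d' = 0.5244 − 2.08 = -1.5556
false-alarm rate = Φ(-1.5556) = 0.0599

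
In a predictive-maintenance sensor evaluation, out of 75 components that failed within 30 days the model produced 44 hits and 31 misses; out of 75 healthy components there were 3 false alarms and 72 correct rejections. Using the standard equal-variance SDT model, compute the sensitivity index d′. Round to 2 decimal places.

H = 44/75 = 0.5867
FA = 3/75 = 0.0400
z(0.5867) = 0.2191, z(0.0400) = -1.7507
d' = z(H) − z(FA) = 0.2191 − (-1.7507) = 1.9698

d′ = 1.97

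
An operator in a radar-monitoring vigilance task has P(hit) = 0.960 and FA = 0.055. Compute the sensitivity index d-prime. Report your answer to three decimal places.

z(0.960) = 1.7507, z(0.055) = -1.5982
d' = z(H) − z(FA) = 1.7507 − (-1.5982) = 3.3489

d-prime = 3.349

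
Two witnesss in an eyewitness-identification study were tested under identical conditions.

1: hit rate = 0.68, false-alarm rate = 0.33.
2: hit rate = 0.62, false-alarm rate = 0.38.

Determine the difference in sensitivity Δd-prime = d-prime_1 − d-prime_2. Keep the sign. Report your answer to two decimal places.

1: z(0.68) = 0.468, z(0.33) = -0.440, d' = 0.908
2: z(0.62) = 0.305, z(0.38) = -0.305, d' = 0.610
Δd' = d'_1 − d'_2 = 0.908 − 0.610 = 0.298
1 has the higher sensitivity.

Δd-prime = 0.30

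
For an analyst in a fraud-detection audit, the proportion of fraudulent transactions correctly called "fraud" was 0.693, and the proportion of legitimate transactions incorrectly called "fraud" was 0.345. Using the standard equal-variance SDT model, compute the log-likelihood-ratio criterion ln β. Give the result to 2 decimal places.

z(H) = 0.504
z(FA) = -0.399
ln β = −½·[z(H)² − z(FA)²] = −0.5 × (0.254 − 0.159) = -0.0475

ln β = -0.05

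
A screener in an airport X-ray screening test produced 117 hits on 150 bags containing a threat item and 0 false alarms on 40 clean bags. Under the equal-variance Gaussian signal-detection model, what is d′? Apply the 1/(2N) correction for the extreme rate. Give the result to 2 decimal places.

The false-alarm rate is 0/40 = 0, so apply the 1/(2N) correction: FA → 1/(2·40) = 0.01250.
z(H) = z(0.78000) = 0.772
z(FA) = z(0.01250) = -2.241
d' = 0.772 − (-2.241) = 3.013

d′ = 3.01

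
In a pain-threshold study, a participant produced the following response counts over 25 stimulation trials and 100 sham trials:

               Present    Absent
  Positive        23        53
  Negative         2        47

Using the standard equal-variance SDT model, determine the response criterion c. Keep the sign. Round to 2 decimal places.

H = 23/25 = 0.9200
FA = 53/100 = 0.5300
z(H) = 1.405
z(FA) = 0.075
c = −½·[z(H) + z(FA)] = −0.5 × (1.405 + 0.075) = -0.740
c < 0: the participant has a liberal response bias.

c = -0.74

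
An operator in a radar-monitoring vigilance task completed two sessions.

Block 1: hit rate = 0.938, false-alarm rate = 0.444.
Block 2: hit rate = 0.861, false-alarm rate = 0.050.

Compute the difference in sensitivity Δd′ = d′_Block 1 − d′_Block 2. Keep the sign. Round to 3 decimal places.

Δd′ = -1.051

Block 1: z(0.938) = 1.5382, z(0.444) = -0.1408, d' = 1.6790
Block 2: z(0.861) = 1.0848, z(0.050) = -1.6449, d' = 2.7297
Δd' = d'_Block 1 − d'_Block 2 = 1.6790 − 2.7297 = -1.0507
Block 2 has the higher sensitivity.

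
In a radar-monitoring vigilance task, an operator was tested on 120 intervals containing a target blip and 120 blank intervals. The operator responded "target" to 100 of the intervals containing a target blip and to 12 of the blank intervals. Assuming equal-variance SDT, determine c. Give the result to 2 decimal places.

c = 0.16

H = 100/120 = 0.8333
FA = 12/120 = 0.1000
z(0.8333) = 0.967, z(0.1000) = -1.282
c = −½·[z(H) + z(FA)] = −0.5 × (0.967 + (-1.282)) = 0.1575
c > 0: the operator has a conservative response bias.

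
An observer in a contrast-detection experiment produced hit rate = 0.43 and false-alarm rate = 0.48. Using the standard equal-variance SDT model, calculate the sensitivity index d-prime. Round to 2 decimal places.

d-prime = -0.13

z(H) = z(0.43) = -0.176
z(FA) = z(0.48) = -0.050
d' = z(H) − z(FA) = -0.176 − (-0.050) = -0.126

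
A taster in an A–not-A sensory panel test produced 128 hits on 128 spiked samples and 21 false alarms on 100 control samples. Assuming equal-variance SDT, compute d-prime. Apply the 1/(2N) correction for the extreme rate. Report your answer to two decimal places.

The hit rate is 128/128 = 1, so apply the 1/(2N) correction: H → 1 − 1/(2·128) = 0.99609.
z(H) = z(0.99609) = 2.660
z(FA) = z(0.21000) = -0.806
d' = 2.660 − (-0.806) = 3.466

d-prime = 3.47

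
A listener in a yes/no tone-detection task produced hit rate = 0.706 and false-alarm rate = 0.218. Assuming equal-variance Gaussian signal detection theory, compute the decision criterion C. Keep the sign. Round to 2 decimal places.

Φ⁻¹(H) = Φ⁻¹(0.706) = 0.5417
Φ⁻¹(FA) = Φ⁻¹(0.218) = -0.7790
c = −½·[z(H) + z(FA)] = −0.5 × (0.5417 + (-0.7790)) = 0.11865
c > 0: the listener has a conservative response bias.

C = 0.12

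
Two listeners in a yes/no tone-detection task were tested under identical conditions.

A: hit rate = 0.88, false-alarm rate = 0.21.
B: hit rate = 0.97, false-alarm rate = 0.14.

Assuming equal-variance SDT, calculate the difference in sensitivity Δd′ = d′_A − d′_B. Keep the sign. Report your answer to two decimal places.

Δd′ = -0.98

A: z(0.88) = 1.175, z(0.21) = -0.806, d' = 1.981
B: z(0.97) = 1.881, z(0.14) = -1.080, d' = 2.961
Δd' = d'_A − d'_B = 1.981 − 2.961 = -0.980
B has the higher sensitivity.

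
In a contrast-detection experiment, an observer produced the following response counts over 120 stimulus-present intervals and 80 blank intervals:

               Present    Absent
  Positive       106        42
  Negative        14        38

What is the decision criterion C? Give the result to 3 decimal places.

H = 106/120 = 0.8833
FA = 42/80 = 0.5250
Φ⁻¹(0.8833) = 1.1916, Φ⁻¹(0.5250) = 0.0627
c = −½·[z(H) + z(FA)] = −0.5 × (1.1916 + 0.0627) = -0.62715
c < 0: the observer has a liberal response bias.

C = -0.627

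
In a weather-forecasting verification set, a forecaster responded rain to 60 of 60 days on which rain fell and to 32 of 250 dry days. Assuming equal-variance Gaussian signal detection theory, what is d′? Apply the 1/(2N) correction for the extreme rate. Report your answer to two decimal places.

The hit rate is 60/60 = 1, so apply the 1/(2N) correction: H → 1 − 1/(2·60) = 0.99167.
z(H) = z(0.99167) = 2.394
z(FA) = z(0.12800) = -1.136
d' = 2.394 − (-1.136) = 3.530

d′ = 3.53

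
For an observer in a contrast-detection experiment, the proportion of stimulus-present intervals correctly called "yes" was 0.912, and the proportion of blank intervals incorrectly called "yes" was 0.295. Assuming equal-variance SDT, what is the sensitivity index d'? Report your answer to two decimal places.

z(H) = z(0.912) = 1.3532
z(FA) = z(0.295) = -0.5388
d' = z(H) − z(FA) = 1.3532 − (-0.5388) = 1.8920

d' = 1.89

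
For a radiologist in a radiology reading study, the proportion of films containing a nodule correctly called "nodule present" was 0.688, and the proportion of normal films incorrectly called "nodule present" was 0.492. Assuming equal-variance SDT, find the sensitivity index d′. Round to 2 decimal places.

d′ = 0.51

z(0.688) = 0.490, z(0.492) = -0.020
d' = z(H) − z(FA) = 0.490 − (-0.020) = 0.510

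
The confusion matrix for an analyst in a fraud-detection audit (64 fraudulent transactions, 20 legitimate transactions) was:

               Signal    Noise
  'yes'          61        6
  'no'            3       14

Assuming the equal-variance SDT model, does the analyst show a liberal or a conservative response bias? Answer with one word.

z(H) = 1.676, z(FA) = -0.524
c = −½·(z(H) + z(FA)) = -0.576
c < 0 → liberal criterion (biased toward responding “yes”).

liberal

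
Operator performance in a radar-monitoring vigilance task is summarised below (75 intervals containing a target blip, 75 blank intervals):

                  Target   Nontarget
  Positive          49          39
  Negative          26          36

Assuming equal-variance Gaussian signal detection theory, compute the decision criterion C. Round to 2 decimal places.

C = -0.22

H = 49/75 = 0.6533
FA = 39/75 = 0.5200
z(H) = z(0.6533) = 0.3942
z(FA) = z(0.5200) = 0.0502
c = −½·[z(H) + z(FA)] = −0.5 × (0.3942 + 0.0502) = -0.2222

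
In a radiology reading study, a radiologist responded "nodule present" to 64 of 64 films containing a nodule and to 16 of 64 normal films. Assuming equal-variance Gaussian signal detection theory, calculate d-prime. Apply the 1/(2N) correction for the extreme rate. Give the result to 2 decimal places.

d-prime = 3.09

The hit rate is 64/64 = 1, so apply the 1/(2N) correction: H → 1 − 1/(2·64) = 0.99219.
z(H) = z(0.99219) = 2.418
z(FA) = z(0.25000) = -0.674
d' = 2.418 − (-0.674) = 3.092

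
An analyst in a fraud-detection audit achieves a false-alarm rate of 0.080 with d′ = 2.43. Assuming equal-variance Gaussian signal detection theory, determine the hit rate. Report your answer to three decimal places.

z(false-alarm rate) = z(0.080) = -1.4051
z(H) = z(FA) + d' = -1.4051 + 2.43 = 1.0249
hit rate = Φ(1.0249) = 0.8473

hit rate = 0.847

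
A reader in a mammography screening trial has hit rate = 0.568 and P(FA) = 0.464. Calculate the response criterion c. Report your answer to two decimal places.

c = -0.04

z(0.568) = 0.1713, z(0.464) = -0.0904
c = −½·[z(H) + z(FA)] = −0.5 × (0.1713 + (-0.0904)) = -0.04045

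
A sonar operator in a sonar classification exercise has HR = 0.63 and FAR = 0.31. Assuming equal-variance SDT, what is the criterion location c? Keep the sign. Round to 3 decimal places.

c = 0.082

z(0.63) = 0.3319, z(0.31) = -0.4959
c = −½·[z(H) + z(FA)] = −0.5 × (0.3319 + (-0.4959)) = 0.0820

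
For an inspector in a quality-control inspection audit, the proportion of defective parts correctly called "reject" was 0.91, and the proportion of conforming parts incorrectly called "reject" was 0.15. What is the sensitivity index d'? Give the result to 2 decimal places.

d' = 2.38

z(H) = 1.341
z(FA) = -1.036
d' = z(H) − z(FA) = 1.341 − (-1.036) = 2.377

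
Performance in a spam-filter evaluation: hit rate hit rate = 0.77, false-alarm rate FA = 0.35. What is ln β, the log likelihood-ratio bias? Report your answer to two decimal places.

z(0.77) = 0.739, z(0.35) = -0.385
ln β = −½·[z(H)² − z(FA)²] = −0.5 × (0.546 − 0.148) = -0.199

ln β = -0.20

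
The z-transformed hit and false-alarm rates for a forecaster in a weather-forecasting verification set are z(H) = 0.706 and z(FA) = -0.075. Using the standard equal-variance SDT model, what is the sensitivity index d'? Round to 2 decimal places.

d' = z(H) − z(FA) = 0.706 − (-0.075) = 0.781

d' = 0.78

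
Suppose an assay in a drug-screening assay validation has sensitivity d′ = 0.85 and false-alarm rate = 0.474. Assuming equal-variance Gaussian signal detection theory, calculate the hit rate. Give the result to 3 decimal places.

z(false-alarm rate) = z(0.474) = -0.0652
z(H) = z(FA) + d' = -0.0652 + 0.85 = 0.7848
hit rate = Φ(0.7848) = 0.7837

hit rate = 0.784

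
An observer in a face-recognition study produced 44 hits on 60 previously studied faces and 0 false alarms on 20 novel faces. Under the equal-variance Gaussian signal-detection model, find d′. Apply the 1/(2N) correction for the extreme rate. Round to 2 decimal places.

The false-alarm rate is 0/20 = 0, so apply the 1/(2N) correction: FA → 1/(2·20) = 0.02500.
z(H) = z(0.73333) = 0.623
z(FA) = z(0.02500) = -1.960
d' = 0.623 − (-1.960) = 2.583

d′ = 2.58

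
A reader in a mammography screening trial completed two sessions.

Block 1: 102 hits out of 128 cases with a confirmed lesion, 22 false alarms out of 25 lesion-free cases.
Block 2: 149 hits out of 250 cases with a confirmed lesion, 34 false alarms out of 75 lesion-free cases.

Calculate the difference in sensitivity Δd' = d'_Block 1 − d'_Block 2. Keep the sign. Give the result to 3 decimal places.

Δd' = -0.705

Block 1: z(0.7969) = 0.8306, z(0.8800) = 1.1750, d' = -0.3444
Block 2: z(0.5960) = 0.2430, z(0.4533) = -0.1173, d' = 0.3603
Δd' = d'_Block 1 − d'_Block 2 = -0.3444 − 0.3603 = -0.7047
Block 2 has the higher sensitivity.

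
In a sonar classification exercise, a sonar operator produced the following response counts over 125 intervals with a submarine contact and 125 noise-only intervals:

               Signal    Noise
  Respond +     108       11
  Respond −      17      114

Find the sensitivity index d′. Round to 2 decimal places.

d′ = 2.45

H = 108/125 = 0.8640
FA = 11/125 = 0.0880
z(H) = z(0.8640) = 1.098
z(FA) = z(0.0880) = -1.353
d' = z(H) − z(FA) = 1.098 − (-1.353) = 2.451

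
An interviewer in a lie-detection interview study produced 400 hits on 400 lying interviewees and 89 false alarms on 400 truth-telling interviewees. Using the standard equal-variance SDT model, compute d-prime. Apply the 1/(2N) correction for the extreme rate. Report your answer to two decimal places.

The hit rate is 400/400 = 1, so apply the 1/(2N) correction: H → 1 − 1/(2·400) = 0.99875.
z(H) = z(0.99875) = 3.023
z(FA) = z(0.22250) = -0.764
d' = 3.023 − (-0.764) = 3.787

d-prime = 3.79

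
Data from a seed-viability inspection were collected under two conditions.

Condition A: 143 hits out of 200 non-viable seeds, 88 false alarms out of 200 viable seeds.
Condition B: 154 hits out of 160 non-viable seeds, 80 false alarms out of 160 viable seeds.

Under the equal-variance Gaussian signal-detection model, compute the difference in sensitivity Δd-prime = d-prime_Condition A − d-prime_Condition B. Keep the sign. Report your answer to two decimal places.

Δd-prime = -1.06

Condition A: z(0.7150) = 0.568, z(0.4400) = -0.151, d' = 0.719
Condition B: z(0.9625) = 1.780, z(0.5000) = 0.000, d' = 1.780
Δd' = d'_Condition A − d'_Condition B = 0.719 − 1.780 = -1.061
Condition B has the higher sensitivity.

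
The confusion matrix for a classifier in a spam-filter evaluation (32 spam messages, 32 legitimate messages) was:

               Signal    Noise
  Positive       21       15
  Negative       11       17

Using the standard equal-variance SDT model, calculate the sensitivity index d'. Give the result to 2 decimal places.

H = 21/32 = 0.6562
FA = 15/32 = 0.4688
z(H) = z(0.6562) = 0.402
z(FA) = z(0.4688) = -0.078
d' = z(H) − z(FA) = 0.402 − (-0.078) = 0.480

d' = 0.48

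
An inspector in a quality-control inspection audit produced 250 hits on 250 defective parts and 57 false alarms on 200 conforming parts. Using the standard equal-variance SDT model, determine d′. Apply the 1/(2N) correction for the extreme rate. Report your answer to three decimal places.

The hit rate is 250/250 = 1, so apply the 1/(2N) correction: H → 1 − 1/(2·250) = 0.99800.
z(H) = z(0.99800) = 2.8782
z(FA) = z(0.28500) = -0.5681
d' = 2.8782 − (-0.5681) = 3.4463

d′ = 3.446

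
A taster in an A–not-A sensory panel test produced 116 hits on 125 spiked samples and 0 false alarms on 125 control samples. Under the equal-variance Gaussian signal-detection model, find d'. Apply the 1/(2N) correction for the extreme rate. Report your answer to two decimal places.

d' = 4.11

The false-alarm rate is 0/125 = 0, so apply the 1/(2N) correction: FA → 1/(2·125) = 0.00400.
z(H) = z(0.92800) = 1.461
z(FA) = z(0.00400) = -2.652
d' = 1.461 − (-2.652) = 4.113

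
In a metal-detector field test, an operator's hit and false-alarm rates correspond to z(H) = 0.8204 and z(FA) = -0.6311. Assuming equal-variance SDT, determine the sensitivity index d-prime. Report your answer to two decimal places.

d-prime = 1.45

d' = z(H) − z(FA) = 0.8204 − (-0.6311) = 1.4515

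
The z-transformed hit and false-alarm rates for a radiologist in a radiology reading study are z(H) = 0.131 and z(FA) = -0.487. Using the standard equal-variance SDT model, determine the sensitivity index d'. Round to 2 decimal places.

d' = z(H) − z(FA) = 0.131 − (-0.487) = 0.618

d' = 0.62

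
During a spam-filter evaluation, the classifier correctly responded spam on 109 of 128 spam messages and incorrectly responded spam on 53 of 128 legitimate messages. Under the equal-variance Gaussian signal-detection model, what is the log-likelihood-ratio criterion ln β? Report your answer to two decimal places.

H = 109/128 = 0.8516
FA = 53/128 = 0.4141
z(0.8516) = 1.043, z(0.4141) = -0.217
ln β = −½·[z(H)² − z(FA)²] = −0.5 × (1.088 − 0.047) = -0.5205

ln β = -0.52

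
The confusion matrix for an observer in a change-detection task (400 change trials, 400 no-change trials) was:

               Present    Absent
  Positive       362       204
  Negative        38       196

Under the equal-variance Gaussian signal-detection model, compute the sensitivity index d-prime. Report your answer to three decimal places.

H = 362/400 = 0.9050
FA = 204/400 = 0.5100
z(H) = 1.3106
z(FA) = 0.0251
d' = z(H) − z(FA) = 1.3106 − 0.0251 = 1.2855

d-prime = 1.286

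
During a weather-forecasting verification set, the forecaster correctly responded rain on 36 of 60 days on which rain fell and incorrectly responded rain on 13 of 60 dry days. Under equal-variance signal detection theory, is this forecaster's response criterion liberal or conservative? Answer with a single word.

z(H) = 0.253, z(FA) = -0.784
c = −½·(z(H) + z(FA)) = 0.2655
c > 0 → conservative criterion (biased toward responding “no”).

conservative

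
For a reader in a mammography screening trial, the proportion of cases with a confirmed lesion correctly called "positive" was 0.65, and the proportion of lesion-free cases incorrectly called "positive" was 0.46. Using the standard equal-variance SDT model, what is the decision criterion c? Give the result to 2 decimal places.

Φ⁻¹(0.65) = 0.385, Φ⁻¹(0.46) = -0.100
c = −½·[z(H) + z(FA)] = −0.5 × (0.385 + (-0.100)) = -0.1425
c < 0: the reader has a liberal response bias.

c = -0.14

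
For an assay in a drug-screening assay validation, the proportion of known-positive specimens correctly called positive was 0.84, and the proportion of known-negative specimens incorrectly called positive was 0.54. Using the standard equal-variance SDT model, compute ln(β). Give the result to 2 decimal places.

ln β = -0.49

Φ⁻¹(H) = 0.994
Φ⁻¹(FA) = 0.100
ln β = −½·[z(H)² − z(FA)²] = −0.5 × (0.988 − 0.010) = -0.489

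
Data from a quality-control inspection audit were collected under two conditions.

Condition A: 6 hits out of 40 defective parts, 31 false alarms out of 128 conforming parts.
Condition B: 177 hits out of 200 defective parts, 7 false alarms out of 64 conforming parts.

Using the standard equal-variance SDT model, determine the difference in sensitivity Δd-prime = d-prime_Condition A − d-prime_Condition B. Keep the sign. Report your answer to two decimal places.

Δd-prime = -2.77

Condition A: z(0.1500) = -1.036, z(0.2422) = -0.699, d' = -0.337
Condition B: z(0.8850) = 1.200, z(0.1094) = -1.230, d' = 2.430
Δd' = d'_Condition A − d'_Condition B = -0.337 − 2.430 = -2.767
Condition B has the higher sensitivity.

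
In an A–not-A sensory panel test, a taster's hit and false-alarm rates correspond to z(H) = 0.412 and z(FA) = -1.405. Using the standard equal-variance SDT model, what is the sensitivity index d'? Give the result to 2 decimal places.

d' = 1.82

d' = z(H) − z(FA) = 0.412 − (-1.405) = 1.817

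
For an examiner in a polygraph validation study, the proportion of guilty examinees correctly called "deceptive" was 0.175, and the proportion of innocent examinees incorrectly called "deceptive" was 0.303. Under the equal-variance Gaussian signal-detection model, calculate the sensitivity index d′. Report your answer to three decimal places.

d′ = -0.419

z(H) = z(0.175) = -0.9346
z(FA) = z(0.303) = -0.5158
d' = z(H) − z(FA) = -0.9346 − (-0.5158) = -0.4188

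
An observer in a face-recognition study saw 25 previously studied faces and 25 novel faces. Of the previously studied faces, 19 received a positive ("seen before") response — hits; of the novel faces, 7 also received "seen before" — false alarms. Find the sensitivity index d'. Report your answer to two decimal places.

d' = 1.29

H = 19/25 = 0.7600
FA = 7/25 = 0.2800
z(0.7600) = 0.706, z(0.2800) = -0.583
d' = z(H) − z(FA) = 0.706 − (-0.583) = 1.289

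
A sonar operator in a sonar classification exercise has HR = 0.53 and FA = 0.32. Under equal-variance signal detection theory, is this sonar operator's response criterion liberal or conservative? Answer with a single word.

z(H) = 0.075, z(FA) = -0.468
c = −½·(z(H) + z(FA)) = 0.1965
c > 0 → conservative criterion (biased toward responding “no”).

conservative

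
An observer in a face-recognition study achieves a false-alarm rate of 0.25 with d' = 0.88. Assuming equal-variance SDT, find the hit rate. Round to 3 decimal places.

z(false-alarm rate) = z(0.25) = -0.6745
z(H) = z(FA) + d' = -0.6745 + 0.88 = 0.2055
hit rate = Φ(0.2055) = 0.5814

hit rate = 0.581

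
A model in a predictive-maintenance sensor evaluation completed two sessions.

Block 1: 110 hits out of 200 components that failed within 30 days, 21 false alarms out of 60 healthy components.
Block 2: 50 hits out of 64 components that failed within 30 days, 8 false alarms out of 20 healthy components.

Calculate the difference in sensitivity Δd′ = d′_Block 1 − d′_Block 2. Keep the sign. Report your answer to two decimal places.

Block 1: z(0.5500) = 0.126, z(0.3500) = -0.385, d' = 0.511
Block 2: z(0.7812) = 0.776, z(0.4000) = -0.253, d' = 1.029
Δd' = d'_Block 1 − d'_Block 2 = 0.511 − 1.029 = -0.518
Block 2 has the higher sensitivity.

Δd′ = -0.52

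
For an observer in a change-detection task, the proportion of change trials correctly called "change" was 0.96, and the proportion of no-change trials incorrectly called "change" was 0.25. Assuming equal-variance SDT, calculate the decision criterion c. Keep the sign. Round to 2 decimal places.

c = -0.54

z(0.96) = 1.751, z(0.25) = -0.674
c = −½·[z(H) + z(FA)] = −0.5 × (1.751 + (-0.674)) = -0.5385
c < 0: the observer has a liberal response bias.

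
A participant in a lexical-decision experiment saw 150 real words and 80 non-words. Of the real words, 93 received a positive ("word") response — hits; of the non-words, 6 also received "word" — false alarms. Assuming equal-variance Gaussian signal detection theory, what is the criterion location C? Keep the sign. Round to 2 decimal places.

C = 0.57

H = 93/150 = 0.6200
FA = 6/80 = 0.0750
z(H) = z(0.6200) = 0.305
z(FA) = z(0.0750) = -1.440
c = −½·[z(H) + z(FA)] = −0.5 × (0.305 + (-1.440)) = 0.5675
c > 0: the participant has a conservative response bias.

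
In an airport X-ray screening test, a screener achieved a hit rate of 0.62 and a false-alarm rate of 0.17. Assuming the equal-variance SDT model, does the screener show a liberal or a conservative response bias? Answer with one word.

z(H) = 0.305, z(FA) = -0.954
c = −½·(z(H) + z(FA)) = 0.3245
c > 0 → conservative criterion (biased toward responding “no”).

conservative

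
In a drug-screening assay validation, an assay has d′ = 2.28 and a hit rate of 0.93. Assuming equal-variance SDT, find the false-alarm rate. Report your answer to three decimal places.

false-alarm rate = 0.211

z(hit rate) = z(0.93) = 1.4758
z(FA) = z(H) − d' = 1.4758 − 2.28 = -0.8042
false-alarm rate = Φ(-0.8042) = 0.2106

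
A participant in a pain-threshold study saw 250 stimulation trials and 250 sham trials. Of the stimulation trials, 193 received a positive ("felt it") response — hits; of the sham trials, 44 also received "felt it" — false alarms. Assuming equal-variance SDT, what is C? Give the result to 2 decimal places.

H = 193/250 = 0.7720
FA = 44/250 = 0.1760
z(H) = z(0.7720) = 0.745
z(FA) = z(0.1760) = -0.931
c = −½·[z(H) + z(FA)] = −0.5 × (0.745 + (-0.931)) = 0.093
c > 0: the participant has a conservative response bias.

C = 0.09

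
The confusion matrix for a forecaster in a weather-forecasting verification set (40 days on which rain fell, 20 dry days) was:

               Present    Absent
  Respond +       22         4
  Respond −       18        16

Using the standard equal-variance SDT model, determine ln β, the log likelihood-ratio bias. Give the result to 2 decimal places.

ln β = 0.35

H = 22/40 = 0.5500
FA = 4/20 = 0.2000
z(0.5500) = 0.126, z(0.2000) = -0.842
ln β = −½·[z(H)² − z(FA)²] = −0.5 × (0.016 − 0.709) = 0.3465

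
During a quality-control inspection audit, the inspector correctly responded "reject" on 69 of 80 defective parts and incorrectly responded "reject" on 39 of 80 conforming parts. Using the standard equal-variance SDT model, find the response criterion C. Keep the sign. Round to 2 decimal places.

C = -0.53

H = 69/80 = 0.8625
FA = 39/80 = 0.4875
z(H) = z(0.8625) = 1.0916
z(FA) = z(0.4875) = -0.0313
c = −½·[z(H) + z(FA)] = −0.5 × (1.0916 + (-0.0313)) = -0.53015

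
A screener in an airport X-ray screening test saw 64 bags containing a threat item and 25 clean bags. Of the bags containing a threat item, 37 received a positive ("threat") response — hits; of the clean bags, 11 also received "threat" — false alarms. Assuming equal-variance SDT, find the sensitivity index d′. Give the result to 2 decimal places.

d′ = 0.35

H = 37/64 = 0.5781
FA = 11/25 = 0.4400
z(0.5781) = 0.197, z(0.4400) = -0.151
d' = z(H) − z(FA) = 0.197 − (-0.151) = 0.348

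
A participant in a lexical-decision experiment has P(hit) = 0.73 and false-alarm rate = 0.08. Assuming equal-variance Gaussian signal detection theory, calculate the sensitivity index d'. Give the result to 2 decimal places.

d' = 2.02

z(H) = 0.6128
z(FA) = -1.4051
d' = z(H) − z(FA) = 0.6128 − (-1.4051) = 2.0179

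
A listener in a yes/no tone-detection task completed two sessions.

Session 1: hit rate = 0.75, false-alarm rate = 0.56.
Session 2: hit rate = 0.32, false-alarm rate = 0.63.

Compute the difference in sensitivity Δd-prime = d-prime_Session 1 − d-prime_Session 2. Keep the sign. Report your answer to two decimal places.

Δd-prime = 1.32

Session 1: z(0.75) = 0.674, z(0.56) = 0.151, d' = 0.523
Session 2: z(0.32) = -0.468, z(0.63) = 0.332, d' = -0.800
Δd' = d'_Session 1 − d'_Session 2 = 0.523 − (-0.800) = 1.323
Session 1 has the higher sensitivity.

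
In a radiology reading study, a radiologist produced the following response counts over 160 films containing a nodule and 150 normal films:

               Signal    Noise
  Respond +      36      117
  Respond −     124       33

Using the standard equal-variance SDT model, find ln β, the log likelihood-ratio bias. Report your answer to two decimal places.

H = 36/160 = 0.2250
FA = 117/150 = 0.7800
Φ⁻¹(H) = Φ⁻¹(0.2250) = -0.755
Φ⁻¹(FA) = Φ⁻¹(0.7800) = 0.772
ln β = −½·[z(H)² − z(FA)²] = −0.5 × (0.570 − 0.596) = 0.013

ln β = 0.01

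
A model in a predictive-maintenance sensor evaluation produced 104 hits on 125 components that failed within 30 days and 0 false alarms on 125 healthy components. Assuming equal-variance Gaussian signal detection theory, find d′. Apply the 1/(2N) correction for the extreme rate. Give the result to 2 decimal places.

d′ = 3.61

The false-alarm rate is 0/125 = 0, so apply the 1/(2N) correction: FA → 1/(2·125) = 0.00400.
z(H) = z(0.83200) = 0.962
z(FA) = z(0.00400) = -2.652
d' = 0.962 − (-2.652) = 3.614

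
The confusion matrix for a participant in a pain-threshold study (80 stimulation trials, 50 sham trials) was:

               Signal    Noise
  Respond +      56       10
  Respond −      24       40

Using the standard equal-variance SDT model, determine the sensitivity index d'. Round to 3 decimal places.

H = 56/80 = 0.7000
FA = 10/50 = 0.2000
z(H) = 0.5244
z(FA) = -0.8416
d' = z(H) − z(FA) = 0.5244 − (-0.8416) = 1.3660

d' = 1.366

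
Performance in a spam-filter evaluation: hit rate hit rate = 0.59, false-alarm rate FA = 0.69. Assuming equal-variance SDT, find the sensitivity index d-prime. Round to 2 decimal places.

Φ⁻¹(0.59) = 0.2275, Φ⁻¹(0.69) = 0.4959
d' = z(H) − z(FA) = 0.2275 − 0.4959 = -0.2684

d-prime = -0.27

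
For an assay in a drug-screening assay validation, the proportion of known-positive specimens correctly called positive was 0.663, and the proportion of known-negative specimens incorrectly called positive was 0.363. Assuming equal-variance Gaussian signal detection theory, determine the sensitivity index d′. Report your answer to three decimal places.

d′ = 0.771

z(0.663) = 0.4207, z(0.363) = -0.3505
d' = z(H) − z(FA) = 0.4207 − (-0.3505) = 0.7712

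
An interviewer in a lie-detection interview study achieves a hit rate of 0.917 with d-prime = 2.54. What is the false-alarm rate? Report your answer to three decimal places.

false-alarm rate = 0.124

z(hit rate) = z(0.917) = 1.3852
z(FA) = z(H) − d' = 1.3852 − 2.54 = -1.1548
false-alarm rate = Φ(-1.1548) = 0.1241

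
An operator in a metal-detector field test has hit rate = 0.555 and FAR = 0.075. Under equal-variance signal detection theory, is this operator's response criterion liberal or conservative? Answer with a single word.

z(H) = 0.138, z(FA) = -1.440
c = −½·(z(H) + z(FA)) = 0.651
c > 0 → conservative criterion (biased toward responding “no”).

conservative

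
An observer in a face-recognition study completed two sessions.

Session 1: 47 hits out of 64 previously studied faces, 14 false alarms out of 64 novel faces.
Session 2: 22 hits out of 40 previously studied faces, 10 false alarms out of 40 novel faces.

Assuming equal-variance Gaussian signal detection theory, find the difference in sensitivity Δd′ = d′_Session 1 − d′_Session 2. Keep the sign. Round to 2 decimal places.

Δd′ = 0.60

Session 1: z(0.7344) = 0.626, z(0.2188) = -0.776, d' = 1.402
Session 2: z(0.5500) = 0.126, z(0.2500) = -0.674, d' = 0.800
Δd' = d'_Session 1 − d'_Session 2 = 1.402 − 0.800 = 0.602
Session 1 has the higher sensitivity.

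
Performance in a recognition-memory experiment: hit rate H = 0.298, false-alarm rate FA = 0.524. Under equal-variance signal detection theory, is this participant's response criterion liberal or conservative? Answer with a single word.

z(H) = -0.530, z(FA) = 0.060
c = −½·(z(H) + z(FA)) = 0.235
c > 0 → conservative criterion (biased toward responding “no”).

conservative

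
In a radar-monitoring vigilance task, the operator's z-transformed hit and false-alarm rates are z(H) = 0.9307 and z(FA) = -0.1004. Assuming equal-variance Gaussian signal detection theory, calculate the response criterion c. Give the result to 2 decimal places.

c = -0.42

c = −½·[z(H) + z(FA)] = −½·(0.9307 + (-0.1004)) = -0.41515
c < 0: the operator has a liberal response bias.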